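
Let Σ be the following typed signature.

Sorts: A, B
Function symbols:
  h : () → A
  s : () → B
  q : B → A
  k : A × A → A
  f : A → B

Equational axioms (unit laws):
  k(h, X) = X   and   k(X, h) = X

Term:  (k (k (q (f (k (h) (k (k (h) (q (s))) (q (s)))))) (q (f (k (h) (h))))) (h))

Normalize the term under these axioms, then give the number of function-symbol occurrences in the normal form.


1. (k (k (q (f (k (h) (k (k (h) (q (s))) (q (s)))))) (q (f (k (h) (h))))) (h))  →  (k (q (f (k (h) (k (k (h) (q (s))) (q (s)))))) (q (f (k (h) (h)))))
2. (k (q (f (k (h) (k (k (h) (q (s))) (q (s)))))) (q (f (k (h) (h)))))  →  (k (q (f (k (k (h) (q (s))) (q (s))))) (q (f (k (h) (h)))))
3. (k (q (f (k (k (h) (q (s))) (q (s))))) (q (f (k (h) (h)))))  →  (k (q (f (k (q (s)) (q (s))))) (q (f (k (h) (h)))))
4. (k (q (f (k (q (s)) (q (s))))) (q (f (k (h) (h)))))  →  (k (q (f (k (q (s)) (q (s))))) (q (f (h))))
normal form: (k (q (f (k (q (s)) (q (s))))) (q (f (h))))

size = 11


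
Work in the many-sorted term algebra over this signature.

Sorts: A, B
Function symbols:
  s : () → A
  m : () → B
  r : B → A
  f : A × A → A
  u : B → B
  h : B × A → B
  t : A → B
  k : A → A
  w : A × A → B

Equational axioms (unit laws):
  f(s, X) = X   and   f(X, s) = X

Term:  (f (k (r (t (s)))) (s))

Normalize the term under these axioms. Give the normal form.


1. (f (k (r (t (s)))) (s))  →  (k (r (t (s))))

normal form = (k (r (t (s))))


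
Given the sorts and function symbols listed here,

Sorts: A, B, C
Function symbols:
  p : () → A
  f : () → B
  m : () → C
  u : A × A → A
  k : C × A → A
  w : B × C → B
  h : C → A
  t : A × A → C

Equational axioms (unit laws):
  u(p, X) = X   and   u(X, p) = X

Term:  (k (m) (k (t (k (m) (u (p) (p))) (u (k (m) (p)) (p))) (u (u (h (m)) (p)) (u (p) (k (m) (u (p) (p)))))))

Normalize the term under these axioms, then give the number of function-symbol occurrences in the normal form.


1. (k (m) (k (t (k (m) (u (p) (p))) (u (k (m) (p)) (p))) (u (u (h (m)) (p)) (u (p) (k (m) (u (p) (p)))))))  →  (k (m) (k (t (k (m) (p)) (u (k (m) (p)) (p))) (u (u (h (m)) (p)) (u (p) (k (m) (u (p) (p)))))))
2. (k (m) (k (t (k (m) (p)) (u (k (m) (p)) (p))) (u (u (h (m)) (p)) (u (p) (k (m) (u (p) (p)))))))  →  (k (m) (k (t (k (m) (p)) (k (m) (p))) (u (u (h (m)) (p)) (u (p) (k (m) (u (p) (p)))))))
3. (k (m) (k (t (k (m) (p)) (k (m) (p))) (u (u (h (m)) (p)) (u (p) (k (m) (u (p) (p)))))))  →  (k (m) (k (t (k (m) (p)) (k (m) (p))) (u (h (m)) (u (p) (k (m) (u (p) (p)))))))
4. (k (m) (k (t (k (m) (p)) (k (m) (p))) (u (h (m)) (u (p) (k (m) (u (p) (p)))))))  →  (k (m) (k (t (k (m) (p)) (k (m) (p))) (u (h (m)) (k (m) (u (p) (p))))))
5. (k (m) (k (t (k (m) (p)) (k (m) (p))) (u (h (m)) (k (m) (u (p) (p))))))  →  (k (m) (k (t (k (m) (p)) (k (m) (p))) (u (h (m)) (k (m) (p)))))
normal form: (k (m) (k (t (k (m) (p)) (k (m) (p))) (u (h (m)) (k (m) (p)))))

size = 16


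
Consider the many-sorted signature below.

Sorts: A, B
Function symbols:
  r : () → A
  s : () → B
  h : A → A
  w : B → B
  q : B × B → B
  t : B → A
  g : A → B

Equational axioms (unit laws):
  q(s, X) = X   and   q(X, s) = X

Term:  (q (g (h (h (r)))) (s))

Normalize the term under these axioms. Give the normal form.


normal form = (g (h (h (r))))

1. (q (g (h (h (r)))) (s))  →  (g (h (h (r))))


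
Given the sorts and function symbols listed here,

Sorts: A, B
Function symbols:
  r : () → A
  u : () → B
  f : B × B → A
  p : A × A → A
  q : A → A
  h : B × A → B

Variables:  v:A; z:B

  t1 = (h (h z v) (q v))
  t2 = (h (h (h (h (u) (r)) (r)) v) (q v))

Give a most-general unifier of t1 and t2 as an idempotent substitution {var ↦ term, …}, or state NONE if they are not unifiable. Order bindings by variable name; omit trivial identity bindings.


{z ↦ (h (h (u) (r)) (r))}


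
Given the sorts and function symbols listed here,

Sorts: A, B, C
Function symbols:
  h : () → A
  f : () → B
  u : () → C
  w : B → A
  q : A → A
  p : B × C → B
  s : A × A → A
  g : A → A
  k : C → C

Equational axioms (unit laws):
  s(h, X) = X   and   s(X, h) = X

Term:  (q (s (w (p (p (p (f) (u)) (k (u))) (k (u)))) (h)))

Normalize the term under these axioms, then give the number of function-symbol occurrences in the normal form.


size = 11

1. (q (s (w (p (p (p (f) (u)) (k (u))) (k (u)))) (h)))  →  (q (w (p (p (p (f) (u)) (k (u))) (k (u)))))
normal form: (q (w (p (p (p (f) (u)) (k (u))) (k (u)))))


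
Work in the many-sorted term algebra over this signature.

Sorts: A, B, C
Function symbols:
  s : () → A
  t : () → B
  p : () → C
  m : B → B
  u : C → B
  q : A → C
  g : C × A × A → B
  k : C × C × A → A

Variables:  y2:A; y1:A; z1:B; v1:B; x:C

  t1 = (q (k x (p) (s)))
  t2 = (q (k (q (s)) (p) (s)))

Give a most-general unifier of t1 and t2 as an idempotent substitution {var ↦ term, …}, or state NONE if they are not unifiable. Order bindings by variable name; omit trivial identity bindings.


{x ↦ (q (s))}


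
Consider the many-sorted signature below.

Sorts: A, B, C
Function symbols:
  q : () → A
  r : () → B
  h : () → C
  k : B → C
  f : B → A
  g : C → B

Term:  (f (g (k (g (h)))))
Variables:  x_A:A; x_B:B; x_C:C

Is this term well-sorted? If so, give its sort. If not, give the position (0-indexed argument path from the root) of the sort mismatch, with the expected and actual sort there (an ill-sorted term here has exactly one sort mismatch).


well-sorted; sort = A

        (h) : C
      (g (h)) : B
    (k (g (h))) : C
  (g (k (g (h)))) : B
(f (g (k (g (h))))) : A


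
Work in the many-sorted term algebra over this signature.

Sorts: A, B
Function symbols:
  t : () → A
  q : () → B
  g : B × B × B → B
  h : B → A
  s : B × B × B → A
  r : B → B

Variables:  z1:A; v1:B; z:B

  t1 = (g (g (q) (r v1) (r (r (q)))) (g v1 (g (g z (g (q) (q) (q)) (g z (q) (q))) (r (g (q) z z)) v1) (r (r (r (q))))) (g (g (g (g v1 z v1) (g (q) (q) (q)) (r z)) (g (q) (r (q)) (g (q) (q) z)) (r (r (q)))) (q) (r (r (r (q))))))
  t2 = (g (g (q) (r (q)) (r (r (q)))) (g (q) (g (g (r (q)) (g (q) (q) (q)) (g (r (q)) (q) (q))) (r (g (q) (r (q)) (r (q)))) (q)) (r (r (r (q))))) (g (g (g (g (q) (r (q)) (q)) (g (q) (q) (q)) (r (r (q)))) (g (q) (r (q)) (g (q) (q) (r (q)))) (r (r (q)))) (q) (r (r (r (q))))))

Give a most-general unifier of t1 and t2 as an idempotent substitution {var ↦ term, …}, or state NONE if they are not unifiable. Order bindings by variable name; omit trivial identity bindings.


{v1 ↦ (q), z ↦ (r (q))}


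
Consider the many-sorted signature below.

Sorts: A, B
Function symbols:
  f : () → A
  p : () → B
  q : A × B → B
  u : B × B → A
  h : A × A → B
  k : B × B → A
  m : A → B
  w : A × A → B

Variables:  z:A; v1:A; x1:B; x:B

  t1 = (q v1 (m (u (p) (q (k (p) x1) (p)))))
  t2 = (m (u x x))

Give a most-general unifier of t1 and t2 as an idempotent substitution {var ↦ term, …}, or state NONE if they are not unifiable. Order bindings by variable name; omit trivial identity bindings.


head clash or occurs-check failure — not unifiable

NONE (not unifiable)


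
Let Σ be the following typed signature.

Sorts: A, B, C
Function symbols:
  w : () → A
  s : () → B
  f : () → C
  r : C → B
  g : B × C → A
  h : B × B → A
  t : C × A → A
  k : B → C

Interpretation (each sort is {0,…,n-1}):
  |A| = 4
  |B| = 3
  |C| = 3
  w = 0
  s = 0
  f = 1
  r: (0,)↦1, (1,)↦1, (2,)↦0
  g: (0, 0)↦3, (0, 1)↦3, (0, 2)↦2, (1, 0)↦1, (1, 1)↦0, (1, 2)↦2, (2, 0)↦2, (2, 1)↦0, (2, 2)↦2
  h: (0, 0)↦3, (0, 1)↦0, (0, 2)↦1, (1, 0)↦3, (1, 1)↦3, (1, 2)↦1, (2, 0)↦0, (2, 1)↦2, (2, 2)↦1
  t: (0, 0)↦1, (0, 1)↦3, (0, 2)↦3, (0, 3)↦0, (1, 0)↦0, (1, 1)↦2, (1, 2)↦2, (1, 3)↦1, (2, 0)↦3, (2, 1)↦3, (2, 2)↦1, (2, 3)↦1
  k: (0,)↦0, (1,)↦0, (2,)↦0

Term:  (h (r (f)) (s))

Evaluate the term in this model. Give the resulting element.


  f = 1
  (r (f)) = r(1,) = 1
  s = 0
  (h (r (f)) (s)) = h(1, 0) = 3

value = 3


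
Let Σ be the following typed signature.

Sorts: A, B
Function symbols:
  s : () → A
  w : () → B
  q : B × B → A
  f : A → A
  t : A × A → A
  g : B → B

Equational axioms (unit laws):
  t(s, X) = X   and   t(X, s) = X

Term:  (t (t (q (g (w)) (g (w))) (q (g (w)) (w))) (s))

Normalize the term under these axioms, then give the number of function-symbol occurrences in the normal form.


size = 10

1. (t (t (q (g (w)) (g (w))) (q (g (w)) (w))) (s))  →  (t (q (g (w)) (g (w))) (q (g (w)) (w)))
normal form: (t (q (g (w)) (g (w))) (q (g (w)) (w)))


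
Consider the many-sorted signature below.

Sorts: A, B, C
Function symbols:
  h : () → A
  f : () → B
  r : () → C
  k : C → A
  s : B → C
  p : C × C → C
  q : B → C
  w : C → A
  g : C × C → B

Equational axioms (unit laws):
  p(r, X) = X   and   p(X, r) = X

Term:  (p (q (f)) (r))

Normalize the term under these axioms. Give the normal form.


normal form = (q (f))

1. (p (q (f)) (r))  →  (q (f))


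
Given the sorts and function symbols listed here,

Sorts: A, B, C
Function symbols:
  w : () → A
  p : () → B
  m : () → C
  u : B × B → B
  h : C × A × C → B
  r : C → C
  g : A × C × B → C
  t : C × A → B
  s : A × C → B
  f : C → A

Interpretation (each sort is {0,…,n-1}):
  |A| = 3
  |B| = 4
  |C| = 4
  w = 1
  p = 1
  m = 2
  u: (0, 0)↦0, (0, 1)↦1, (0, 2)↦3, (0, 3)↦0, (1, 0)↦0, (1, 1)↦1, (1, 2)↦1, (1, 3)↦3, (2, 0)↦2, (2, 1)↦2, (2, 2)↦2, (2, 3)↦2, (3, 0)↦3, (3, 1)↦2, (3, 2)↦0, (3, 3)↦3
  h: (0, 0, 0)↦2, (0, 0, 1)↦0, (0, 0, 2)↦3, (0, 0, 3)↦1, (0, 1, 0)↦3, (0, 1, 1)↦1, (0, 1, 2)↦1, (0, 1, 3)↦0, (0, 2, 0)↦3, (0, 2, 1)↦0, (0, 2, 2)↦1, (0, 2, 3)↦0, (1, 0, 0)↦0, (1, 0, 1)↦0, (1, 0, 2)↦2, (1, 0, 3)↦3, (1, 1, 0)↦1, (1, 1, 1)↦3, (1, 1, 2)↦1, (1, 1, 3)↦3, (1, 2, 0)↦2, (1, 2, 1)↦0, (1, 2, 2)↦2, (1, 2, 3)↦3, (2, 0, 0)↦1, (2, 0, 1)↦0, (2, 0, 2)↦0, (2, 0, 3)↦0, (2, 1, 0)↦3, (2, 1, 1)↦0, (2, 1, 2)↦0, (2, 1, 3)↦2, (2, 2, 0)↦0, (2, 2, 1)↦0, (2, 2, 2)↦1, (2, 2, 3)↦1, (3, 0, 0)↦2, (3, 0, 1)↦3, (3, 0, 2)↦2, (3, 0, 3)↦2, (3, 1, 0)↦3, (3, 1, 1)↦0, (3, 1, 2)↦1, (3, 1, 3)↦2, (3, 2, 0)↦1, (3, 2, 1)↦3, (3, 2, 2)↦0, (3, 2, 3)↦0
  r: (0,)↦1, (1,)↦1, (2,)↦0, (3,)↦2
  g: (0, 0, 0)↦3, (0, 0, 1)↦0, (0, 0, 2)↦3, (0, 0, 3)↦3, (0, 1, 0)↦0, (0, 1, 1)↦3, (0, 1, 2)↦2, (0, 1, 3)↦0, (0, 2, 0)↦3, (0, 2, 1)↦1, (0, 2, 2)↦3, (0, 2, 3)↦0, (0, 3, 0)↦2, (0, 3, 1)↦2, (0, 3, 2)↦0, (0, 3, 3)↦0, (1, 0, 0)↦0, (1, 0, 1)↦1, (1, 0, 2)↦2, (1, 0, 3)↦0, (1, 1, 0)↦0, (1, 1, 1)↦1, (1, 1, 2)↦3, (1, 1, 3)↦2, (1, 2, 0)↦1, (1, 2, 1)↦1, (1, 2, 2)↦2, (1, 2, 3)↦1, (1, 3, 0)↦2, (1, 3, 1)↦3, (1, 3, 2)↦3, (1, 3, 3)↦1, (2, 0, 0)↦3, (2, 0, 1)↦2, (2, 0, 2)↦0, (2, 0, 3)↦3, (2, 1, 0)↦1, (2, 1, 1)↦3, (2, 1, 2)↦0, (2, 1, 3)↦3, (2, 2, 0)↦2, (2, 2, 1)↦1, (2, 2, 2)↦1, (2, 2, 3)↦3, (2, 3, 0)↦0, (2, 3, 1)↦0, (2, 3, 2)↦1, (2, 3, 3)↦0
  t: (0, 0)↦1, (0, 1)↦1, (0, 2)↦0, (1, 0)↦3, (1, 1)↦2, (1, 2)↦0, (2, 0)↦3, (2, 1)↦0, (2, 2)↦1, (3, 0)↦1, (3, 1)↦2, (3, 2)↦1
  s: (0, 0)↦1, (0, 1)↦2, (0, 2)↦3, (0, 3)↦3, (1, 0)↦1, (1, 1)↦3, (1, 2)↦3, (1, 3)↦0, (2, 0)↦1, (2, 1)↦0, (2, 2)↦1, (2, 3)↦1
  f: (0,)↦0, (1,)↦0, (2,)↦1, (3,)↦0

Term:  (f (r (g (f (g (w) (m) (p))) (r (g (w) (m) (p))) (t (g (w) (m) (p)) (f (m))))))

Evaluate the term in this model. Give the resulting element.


value = 0

  w = 1
  m = 2
  p = 1
  (g (w) (m) (p)) = g(1, 2, 1) = 1
  (f (g (w) (m) (p))) = f(1,) = 0
  w = 1
  m = 2
  p = 1
  (g (w) (m) (p)) = g(1, 2, 1) = 1
  (r (g (w) (m) (p))) = r(1,) = 1
  w = 1
  m = 2
  p = 1
  (g (w) (m) (p)) = g(1, 2, 1) = 1
  m = 2
  (f (m)) = f(2,) = 1
  (t (g (w) (m) (p)) (f (m))) = t(1, 1) = 2
  (g (f (g (w) (m) (p))) (r (g (w) (m) (p))) (t (g (w) (m) (p)) (f (m)))) = g(0, 1, 2) = 2
  (r (g (f (g (w) (m) (p))) (r (g (w) (m) (p))) (t (g (w) (m) (p)) (f (m))))) = r(2,) = 0
  (f (r (g (f (g (w) (m) (p))) (r (g (w) (m) (p))) (t (g (w) (m) (p)) (f (m)))))) = f(0,) = 0


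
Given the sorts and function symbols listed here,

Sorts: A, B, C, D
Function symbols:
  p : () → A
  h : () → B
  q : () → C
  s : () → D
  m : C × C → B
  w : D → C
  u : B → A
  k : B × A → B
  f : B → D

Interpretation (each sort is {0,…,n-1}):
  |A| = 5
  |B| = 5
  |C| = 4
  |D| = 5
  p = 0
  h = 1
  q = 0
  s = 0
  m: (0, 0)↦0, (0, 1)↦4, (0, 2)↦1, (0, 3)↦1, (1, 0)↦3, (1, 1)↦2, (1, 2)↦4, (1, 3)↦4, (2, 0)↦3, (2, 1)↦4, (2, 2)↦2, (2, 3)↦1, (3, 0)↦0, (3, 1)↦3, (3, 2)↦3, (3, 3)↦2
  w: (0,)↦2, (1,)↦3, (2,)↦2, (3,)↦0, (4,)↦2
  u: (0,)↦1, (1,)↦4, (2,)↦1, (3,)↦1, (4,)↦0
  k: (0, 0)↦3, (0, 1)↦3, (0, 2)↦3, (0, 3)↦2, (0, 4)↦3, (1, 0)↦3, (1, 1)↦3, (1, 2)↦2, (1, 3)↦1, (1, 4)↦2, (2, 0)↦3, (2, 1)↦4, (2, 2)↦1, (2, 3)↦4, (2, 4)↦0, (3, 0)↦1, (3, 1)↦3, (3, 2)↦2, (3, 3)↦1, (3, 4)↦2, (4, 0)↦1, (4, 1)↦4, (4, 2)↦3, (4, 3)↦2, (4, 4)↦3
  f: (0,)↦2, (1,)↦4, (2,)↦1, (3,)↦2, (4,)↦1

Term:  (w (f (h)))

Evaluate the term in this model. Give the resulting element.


value = 2

  h = 1
  (f (h)) = f(1,) = 4
  (w (f (h))) = w(4,) = 2


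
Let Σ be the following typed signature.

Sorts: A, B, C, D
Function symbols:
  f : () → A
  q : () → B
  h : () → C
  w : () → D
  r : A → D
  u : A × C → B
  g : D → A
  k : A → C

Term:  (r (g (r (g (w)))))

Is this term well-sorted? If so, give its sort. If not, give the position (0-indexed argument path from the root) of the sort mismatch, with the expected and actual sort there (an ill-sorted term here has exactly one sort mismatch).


        (w) : D
      (g (w)) : A
    (r (g (w))) : D
  (g (r (g (w)))) : A
(r (g (r (g (w))))) : D

well-sorted; sort = D


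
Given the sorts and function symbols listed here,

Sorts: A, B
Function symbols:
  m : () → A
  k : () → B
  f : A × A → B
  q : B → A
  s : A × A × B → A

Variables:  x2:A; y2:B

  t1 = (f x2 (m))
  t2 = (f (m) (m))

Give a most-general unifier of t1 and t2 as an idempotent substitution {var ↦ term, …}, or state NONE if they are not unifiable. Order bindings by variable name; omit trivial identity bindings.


{x2 ↦ (m)}


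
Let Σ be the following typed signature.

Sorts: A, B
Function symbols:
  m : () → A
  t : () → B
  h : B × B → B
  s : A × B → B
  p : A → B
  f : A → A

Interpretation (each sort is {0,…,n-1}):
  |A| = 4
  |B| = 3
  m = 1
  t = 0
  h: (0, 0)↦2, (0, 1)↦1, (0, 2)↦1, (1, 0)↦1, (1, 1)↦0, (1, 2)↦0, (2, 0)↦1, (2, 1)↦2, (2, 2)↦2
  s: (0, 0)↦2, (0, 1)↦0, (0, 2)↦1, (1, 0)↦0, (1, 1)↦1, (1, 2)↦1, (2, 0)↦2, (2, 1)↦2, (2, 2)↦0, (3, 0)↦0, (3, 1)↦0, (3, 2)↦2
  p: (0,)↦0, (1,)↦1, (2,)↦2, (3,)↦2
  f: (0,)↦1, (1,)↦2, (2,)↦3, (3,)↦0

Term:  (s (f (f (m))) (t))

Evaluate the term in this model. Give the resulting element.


value = 0

  m = 1
  (f (m)) = f(1,) = 2
  (f (f (m))) = f(2,) = 3
  t = 0
  (s (f (f (m))) (t)) = s(3, 0) = 0


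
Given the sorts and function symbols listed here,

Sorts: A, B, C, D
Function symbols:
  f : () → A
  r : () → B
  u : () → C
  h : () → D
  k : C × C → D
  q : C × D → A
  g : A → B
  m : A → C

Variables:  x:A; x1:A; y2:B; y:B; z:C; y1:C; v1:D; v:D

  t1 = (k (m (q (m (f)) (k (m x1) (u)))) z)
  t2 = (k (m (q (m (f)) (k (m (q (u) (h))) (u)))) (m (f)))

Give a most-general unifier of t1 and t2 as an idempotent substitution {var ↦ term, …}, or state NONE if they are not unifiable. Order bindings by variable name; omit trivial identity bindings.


{x1 ↦ (q (u) (h)), z ↦ (m (f))}


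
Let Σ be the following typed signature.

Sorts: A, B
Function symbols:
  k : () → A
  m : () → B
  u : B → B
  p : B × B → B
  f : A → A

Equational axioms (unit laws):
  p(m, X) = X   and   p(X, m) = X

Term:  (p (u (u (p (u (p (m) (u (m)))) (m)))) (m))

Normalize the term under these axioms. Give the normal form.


1. (p (u (u (p (u (p (m) (u (m)))) (m)))) (m))  →  (u (u (p (u (p (m) (u (m)))) (m))))
2. (u (u (p (u (p (m) (u (m)))) (m))))  →  (u (u (u (p (m) (u (m))))))
3. (u (u (u (p (m) (u (m))))))  →  (u (u (u (u (m)))))

normal form = (u (u (u (u (m)))))


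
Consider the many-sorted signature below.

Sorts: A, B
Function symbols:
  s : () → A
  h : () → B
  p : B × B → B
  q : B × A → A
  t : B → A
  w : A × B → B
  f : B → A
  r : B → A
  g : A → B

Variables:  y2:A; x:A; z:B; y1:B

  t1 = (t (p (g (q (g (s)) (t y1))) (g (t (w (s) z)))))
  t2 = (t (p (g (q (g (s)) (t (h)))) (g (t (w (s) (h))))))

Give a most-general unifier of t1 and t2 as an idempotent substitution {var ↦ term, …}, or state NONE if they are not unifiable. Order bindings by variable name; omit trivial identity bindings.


{y1 ↦ (h), z ↦ (h)}


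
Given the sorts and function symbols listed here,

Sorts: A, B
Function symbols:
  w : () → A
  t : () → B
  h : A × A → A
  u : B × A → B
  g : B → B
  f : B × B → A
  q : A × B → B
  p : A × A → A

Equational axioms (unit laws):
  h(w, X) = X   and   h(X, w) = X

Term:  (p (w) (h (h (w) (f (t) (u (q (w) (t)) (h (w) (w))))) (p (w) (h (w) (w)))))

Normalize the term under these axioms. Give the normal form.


normal form = (p (w) (h (f (t) (u (q (w) (t)) (w))) (p (w) (w))))

1. (p (w) (h (h (w) (f (t) (u (q (w) (t)) (h (w) (w))))) (p (w) (h (w) (w)))))  →  (p (w) (h (f (t) (u (q (w) (t)) (h (w) (w)))) (p (w) (h (w) (w)))))
2. (p (w) (h (f (t) (u (q (w) (t)) (h (w) (w)))) (p (w) (h (w) (w)))))  →  (p (w) (h (f (t) (u (q (w) (t)) (w))) (p (w) (h (w) (w)))))
3. (p (w) (h (f (t) (u (q (w) (t)) (w))) (p (w) (h (w) (w)))))  →  (p (w) (h (f (t) (u (q (w) (t)) (w))) (p (w) (w))))


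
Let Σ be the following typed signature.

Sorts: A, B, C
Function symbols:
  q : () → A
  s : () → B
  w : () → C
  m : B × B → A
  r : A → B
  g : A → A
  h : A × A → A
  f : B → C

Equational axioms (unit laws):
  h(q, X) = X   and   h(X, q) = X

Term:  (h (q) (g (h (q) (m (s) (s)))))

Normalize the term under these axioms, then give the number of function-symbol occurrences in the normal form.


size = 4

1. (h (q) (g (h (q) (m (s) (s)))))  →  (g (h (q) (m (s) (s))))
2. (g (h (q) (m (s) (s))))  →  (g (m (s) (s)))
normal form: (g (m (s) (s)))


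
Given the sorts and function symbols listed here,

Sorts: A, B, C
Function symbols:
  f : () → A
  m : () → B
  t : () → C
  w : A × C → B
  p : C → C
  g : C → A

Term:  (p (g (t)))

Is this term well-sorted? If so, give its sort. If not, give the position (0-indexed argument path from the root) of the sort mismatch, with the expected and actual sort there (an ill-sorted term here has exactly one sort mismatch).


ill-sorted at position [0]: expected C, got A

    (t) : C
  (g (t)) : A
(p (g (t))) : ✗ arg 0 at [0] has sort A, expected C


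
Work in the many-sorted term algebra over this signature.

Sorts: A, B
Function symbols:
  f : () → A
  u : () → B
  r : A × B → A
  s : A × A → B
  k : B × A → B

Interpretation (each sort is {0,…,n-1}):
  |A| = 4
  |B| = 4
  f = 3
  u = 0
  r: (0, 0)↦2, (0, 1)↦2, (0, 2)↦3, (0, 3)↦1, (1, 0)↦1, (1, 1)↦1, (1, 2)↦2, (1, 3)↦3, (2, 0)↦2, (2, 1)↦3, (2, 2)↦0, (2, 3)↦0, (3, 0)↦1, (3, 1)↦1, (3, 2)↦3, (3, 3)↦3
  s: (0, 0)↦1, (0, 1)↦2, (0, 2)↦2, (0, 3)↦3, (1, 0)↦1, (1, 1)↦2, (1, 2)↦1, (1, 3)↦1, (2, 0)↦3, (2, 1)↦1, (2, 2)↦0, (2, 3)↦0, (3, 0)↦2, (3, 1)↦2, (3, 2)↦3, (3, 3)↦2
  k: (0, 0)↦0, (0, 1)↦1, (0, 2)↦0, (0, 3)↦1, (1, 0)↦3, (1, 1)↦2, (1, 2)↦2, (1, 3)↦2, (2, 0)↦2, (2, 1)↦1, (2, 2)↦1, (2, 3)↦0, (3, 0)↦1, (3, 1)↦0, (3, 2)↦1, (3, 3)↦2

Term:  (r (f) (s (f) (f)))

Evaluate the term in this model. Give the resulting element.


value = 3

  f = 3
  f = 3
  f = 3
  (s (f) (f)) = s(3, 3) = 2
  (r (f) (s (f) (f))) = r(3, 2) = 3


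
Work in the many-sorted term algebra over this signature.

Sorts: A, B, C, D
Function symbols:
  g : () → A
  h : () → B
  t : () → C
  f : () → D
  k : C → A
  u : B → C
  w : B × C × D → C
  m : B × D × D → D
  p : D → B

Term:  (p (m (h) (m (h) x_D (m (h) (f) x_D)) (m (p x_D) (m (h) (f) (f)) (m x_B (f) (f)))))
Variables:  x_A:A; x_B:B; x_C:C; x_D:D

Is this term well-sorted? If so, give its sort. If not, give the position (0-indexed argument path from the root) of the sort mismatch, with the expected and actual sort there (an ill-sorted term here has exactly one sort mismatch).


well-sorted; sort = B

    (h) : B
      (h) : B
      x_D : D
        (h) : B
        (f) : D
        x_D : D
      (m (h) (f) x_D) : D
    (m (h) x_D (m (h) (f) x_D)) : D
        x_D : D
      (p x_D) : B
        (h) : B
        (f) : D
        (f) : D
      (m (h) (f) (f)) : D
        x_B : B
        (f) : D
        (f) : D
      (m x_B (f) (f)) : D
    (m (p x_D) (m (h) (f) (f)) (m x_B (f) (f))) : D
  (m (h) (m (h) x_D (m (h) (f) x_D)) (m (p x_D) (m (h) (f) (f)) (m x_B (f) (f)))) : D
(p (m (h) (m (h) x_D (m (h) (f) x_D)) (m (p x_D) (m (h) (f) (f)) (m x_B (f) (f))))) : B


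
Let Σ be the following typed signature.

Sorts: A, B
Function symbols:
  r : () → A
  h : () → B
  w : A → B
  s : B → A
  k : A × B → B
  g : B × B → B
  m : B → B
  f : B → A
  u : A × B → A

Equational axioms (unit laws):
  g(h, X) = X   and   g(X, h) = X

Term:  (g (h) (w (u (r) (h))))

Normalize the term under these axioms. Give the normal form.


1. (g (h) (w (u (r) (h))))  →  (w (u (r) (h)))

normal form = (w (u (r) (h)))


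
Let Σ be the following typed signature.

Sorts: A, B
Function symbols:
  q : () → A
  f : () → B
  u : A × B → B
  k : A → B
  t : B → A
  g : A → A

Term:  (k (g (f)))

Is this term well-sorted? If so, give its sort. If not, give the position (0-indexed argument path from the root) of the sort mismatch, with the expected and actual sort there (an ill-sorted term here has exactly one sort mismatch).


ill-sorted at position [0, 0]: expected A, got B

    (f) : B
  (g (f)) : ✗ arg 0 at [0, 0] has sort B, expected A


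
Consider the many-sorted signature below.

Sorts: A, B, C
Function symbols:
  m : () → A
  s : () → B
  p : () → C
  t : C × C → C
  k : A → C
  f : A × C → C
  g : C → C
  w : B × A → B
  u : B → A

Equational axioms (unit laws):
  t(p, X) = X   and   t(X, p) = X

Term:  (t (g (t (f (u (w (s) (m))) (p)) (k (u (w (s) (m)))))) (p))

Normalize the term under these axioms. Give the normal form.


normal form = (g (t (f (u (w (s) (m))) (p)) (k (u (w (s) (m))))))

1. (t (g (t (f (u (w (s) (m))) (p)) (k (u (w (s) (m)))))) (p))  →  (g (t (f (u (w (s) (m))) (p)) (k (u (w (s) (m))))))


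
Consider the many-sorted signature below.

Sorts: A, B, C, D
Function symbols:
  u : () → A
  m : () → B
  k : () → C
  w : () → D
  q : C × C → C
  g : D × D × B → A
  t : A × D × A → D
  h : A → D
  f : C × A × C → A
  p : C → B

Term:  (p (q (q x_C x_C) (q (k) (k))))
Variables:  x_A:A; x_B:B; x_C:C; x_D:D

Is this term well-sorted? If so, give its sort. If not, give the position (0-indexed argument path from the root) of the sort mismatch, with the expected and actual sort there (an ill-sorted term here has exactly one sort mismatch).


      x_C : C
      x_C : C
    (q x_C x_C) : C
      (k) : C
      (k) : C
    (q (k) (k)) : C
  (q (q x_C x_C) (q (k) (k))) : C
(p (q (q x_C x_C) (q (k) (k)))) : B

well-sorted; sort = B


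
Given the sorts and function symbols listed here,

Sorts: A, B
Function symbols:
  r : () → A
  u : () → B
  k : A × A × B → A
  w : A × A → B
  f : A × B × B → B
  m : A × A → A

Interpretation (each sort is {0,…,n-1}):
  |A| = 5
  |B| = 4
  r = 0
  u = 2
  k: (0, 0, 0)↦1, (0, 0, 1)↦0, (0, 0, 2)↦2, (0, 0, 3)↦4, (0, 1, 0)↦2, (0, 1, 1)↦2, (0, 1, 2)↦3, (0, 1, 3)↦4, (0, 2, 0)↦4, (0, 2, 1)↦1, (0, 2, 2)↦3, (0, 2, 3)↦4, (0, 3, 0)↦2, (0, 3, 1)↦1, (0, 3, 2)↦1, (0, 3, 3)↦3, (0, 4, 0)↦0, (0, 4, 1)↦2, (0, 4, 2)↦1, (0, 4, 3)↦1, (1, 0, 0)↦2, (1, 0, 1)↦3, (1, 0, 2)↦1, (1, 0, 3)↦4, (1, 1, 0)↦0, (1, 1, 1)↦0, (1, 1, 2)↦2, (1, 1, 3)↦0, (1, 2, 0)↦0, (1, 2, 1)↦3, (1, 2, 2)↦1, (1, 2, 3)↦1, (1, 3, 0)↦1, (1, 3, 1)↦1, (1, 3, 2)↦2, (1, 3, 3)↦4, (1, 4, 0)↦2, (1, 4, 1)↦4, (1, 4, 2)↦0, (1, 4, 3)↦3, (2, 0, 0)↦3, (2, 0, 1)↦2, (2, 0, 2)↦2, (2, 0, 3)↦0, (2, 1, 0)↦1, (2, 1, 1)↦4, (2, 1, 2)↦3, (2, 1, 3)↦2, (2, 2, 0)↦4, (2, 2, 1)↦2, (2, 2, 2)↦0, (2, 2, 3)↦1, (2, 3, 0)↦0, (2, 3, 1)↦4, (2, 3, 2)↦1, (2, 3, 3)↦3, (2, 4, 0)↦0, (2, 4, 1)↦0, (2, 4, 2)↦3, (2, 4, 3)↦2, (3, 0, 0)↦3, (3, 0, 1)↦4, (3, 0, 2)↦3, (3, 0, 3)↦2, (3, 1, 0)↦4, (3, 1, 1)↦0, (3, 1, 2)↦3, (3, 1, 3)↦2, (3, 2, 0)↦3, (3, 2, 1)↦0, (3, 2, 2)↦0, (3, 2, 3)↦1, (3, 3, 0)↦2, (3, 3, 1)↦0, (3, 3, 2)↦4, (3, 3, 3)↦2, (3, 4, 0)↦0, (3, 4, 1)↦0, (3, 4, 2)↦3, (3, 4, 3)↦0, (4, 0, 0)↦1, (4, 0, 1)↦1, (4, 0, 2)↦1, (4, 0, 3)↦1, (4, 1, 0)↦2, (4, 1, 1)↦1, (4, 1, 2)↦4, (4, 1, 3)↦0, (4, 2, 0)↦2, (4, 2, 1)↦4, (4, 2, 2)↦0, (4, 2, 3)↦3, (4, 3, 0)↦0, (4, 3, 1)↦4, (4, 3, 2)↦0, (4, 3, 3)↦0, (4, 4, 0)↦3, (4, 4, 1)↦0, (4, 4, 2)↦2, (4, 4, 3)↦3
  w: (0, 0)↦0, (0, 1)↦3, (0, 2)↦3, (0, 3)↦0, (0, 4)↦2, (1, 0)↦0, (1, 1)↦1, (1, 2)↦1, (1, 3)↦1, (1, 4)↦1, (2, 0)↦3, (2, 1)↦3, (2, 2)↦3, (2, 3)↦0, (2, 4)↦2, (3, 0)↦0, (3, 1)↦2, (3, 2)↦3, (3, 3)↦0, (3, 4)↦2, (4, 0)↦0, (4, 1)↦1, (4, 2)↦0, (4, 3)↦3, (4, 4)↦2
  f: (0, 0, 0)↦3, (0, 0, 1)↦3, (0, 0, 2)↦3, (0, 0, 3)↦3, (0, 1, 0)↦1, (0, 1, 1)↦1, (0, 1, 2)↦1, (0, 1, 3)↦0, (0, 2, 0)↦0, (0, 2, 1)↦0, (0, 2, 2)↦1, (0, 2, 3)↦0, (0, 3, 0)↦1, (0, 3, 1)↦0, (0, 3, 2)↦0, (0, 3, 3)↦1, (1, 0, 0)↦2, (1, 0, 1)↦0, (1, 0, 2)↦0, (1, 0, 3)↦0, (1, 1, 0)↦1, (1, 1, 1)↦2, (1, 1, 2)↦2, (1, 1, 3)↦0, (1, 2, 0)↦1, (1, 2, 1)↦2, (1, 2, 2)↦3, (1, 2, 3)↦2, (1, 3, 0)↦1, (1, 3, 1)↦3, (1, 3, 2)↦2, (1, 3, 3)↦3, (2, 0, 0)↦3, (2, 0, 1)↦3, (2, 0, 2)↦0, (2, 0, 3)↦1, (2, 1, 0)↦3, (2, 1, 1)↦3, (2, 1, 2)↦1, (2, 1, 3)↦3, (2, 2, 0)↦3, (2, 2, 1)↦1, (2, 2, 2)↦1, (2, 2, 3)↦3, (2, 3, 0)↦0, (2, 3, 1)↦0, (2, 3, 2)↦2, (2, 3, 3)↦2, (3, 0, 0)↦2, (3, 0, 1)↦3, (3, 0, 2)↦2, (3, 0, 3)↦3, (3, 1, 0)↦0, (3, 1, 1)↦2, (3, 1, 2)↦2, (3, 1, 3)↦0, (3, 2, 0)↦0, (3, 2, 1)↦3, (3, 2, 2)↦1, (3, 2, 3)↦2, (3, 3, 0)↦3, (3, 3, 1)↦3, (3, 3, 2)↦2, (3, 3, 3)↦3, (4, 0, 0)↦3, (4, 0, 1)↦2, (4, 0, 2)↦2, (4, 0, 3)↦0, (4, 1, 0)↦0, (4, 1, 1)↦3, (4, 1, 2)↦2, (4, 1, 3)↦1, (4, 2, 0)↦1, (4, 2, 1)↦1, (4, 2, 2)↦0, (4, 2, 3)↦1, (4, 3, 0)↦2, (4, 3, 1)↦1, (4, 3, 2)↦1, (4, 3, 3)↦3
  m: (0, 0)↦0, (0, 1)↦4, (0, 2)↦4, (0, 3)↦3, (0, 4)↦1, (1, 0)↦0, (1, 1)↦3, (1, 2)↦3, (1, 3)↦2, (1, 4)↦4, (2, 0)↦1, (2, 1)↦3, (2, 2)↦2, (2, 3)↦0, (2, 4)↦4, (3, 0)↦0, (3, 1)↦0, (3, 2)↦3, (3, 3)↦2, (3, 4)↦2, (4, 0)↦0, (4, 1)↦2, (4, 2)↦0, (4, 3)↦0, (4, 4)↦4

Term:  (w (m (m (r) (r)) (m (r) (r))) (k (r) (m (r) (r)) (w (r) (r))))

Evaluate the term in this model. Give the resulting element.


value = 3

  r = 0
  r = 0
  (m (r) (r)) = m(0, 0) = 0
  r = 0
  r = 0
  (m (r) (r)) = m(0, 0) = 0
  (m (m (r) (r)) (m (r) (r))) = m(0, 0) = 0
  r = 0
  r = 0
  r = 0
  (m (r) (r)) = m(0, 0) = 0
  r = 0
  r = 0
  (w (r) (r)) = w(0, 0) = 0
  (k (r) (m (r) (r)) (w (r) (r))) = k(0, 0, 0) = 1
  (w (m (m (r) (r)) (m (r) (r))) (k (r) (m (r) (r)) (w (r) (r)))) = w(0, 1) = 3


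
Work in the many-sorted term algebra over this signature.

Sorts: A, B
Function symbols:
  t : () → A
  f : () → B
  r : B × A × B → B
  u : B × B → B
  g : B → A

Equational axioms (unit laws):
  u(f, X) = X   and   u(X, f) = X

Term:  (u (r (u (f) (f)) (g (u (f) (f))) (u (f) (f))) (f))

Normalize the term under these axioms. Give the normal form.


1. (u (r (u (f) (f)) (g (u (f) (f))) (u (f) (f))) (f))  →  (r (u (f) (f)) (g (u (f) (f))) (u (f) (f)))
2. (r (u (f) (f)) (g (u (f) (f))) (u (f) (f)))  →  (r (f) (g (u (f) (f))) (u (f) (f)))
3. (r (f) (g (u (f) (f))) (u (f) (f)))  →  (r (f) (g (f)) (u (f) (f)))
4. (r (f) (g (f)) (u (f) (f)))  →  (r (f) (g (f)) (f))

normal form = (r (f) (g (f)) (f))


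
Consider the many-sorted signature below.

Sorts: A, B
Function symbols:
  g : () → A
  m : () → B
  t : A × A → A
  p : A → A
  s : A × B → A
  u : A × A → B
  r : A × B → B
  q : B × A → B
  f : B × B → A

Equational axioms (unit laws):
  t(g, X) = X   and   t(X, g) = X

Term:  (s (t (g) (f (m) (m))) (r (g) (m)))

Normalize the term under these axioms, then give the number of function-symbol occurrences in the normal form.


size = 7

1. (s (t (g) (f (m) (m))) (r (g) (m)))  →  (s (f (m) (m)) (r (g) (m)))
normal form: (s (f (m) (m)) (r (g) (m)))


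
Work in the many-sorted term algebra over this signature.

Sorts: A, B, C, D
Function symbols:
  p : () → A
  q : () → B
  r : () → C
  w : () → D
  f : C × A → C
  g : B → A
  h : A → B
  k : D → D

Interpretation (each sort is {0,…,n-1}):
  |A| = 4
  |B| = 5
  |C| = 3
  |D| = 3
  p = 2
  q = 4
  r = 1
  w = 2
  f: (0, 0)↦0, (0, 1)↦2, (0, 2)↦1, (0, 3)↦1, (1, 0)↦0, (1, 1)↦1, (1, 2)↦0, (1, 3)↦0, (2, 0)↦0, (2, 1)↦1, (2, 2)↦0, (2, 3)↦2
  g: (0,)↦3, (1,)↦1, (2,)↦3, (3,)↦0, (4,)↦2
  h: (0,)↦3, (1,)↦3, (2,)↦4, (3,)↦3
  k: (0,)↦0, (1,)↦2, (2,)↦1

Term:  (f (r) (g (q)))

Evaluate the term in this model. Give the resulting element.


value = 0

  r = 1
  q = 4
  (g (q)) = g(4,) = 2
  (f (r) (g (q))) = f(1, 2) = 0


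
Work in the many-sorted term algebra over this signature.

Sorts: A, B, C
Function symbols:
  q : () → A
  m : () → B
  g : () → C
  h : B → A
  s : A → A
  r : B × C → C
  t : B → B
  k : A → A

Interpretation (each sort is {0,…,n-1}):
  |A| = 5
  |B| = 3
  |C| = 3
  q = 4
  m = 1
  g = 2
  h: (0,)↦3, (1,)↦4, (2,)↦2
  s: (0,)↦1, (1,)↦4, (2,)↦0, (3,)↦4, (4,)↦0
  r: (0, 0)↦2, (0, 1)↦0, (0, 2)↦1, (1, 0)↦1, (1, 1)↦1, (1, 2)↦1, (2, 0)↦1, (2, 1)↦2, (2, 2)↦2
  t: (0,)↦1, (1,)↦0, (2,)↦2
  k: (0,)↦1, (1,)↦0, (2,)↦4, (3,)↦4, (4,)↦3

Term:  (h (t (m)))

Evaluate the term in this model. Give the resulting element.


  m = 1
  (t (m)) = t(1,) = 0
  (h (t (m))) = h(0,) = 3

value = 3


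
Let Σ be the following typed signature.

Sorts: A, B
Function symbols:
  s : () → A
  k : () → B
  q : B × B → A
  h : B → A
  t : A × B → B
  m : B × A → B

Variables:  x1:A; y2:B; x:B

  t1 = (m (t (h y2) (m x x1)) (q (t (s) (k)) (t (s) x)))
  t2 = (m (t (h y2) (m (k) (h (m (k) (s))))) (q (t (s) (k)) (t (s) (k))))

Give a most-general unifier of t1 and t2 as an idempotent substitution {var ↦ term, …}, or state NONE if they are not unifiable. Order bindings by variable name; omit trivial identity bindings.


{x ↦ (k), x1 ↦ (h (m (k) (s)))}


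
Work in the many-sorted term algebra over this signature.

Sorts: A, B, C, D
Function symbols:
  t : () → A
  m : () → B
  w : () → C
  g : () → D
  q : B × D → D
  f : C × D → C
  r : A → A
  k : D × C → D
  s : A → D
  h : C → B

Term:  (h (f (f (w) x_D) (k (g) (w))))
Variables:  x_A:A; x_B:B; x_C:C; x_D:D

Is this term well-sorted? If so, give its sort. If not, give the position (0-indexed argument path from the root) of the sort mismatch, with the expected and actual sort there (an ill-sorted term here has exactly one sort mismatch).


well-sorted; sort = B

      (w) : C
      x_D : D
    (f (w) x_D) : C
      (g) : D
      (w) : C
    (k (g) (w)) : D
  (f (f (w) x_D) (k (g) (w))) : C
(h (f (f (w) x_D) (k (g) (w)))) : B


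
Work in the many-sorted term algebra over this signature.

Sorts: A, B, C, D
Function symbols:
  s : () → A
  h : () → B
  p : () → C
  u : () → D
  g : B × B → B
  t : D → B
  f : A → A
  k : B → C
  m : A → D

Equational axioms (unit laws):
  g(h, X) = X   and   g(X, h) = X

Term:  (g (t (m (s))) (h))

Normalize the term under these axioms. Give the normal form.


1. (g (t (m (s))) (h))  →  (t (m (s)))

normal form = (t (m (s)))


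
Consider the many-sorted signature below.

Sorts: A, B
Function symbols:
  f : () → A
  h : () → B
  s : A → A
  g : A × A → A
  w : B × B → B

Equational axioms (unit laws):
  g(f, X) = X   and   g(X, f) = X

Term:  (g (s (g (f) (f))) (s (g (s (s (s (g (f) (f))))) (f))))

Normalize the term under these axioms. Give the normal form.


normal form = (g (s (f)) (s (s (s (s (f))))))

1. (g (s (g (f) (f))) (s (g (s (s (s (g (f) (f))))) (f))))  →  (g (s (f)) (s (g (s (s (s (g (f) (f))))) (f))))
2. (g (s (f)) (s (g (s (s (s (g (f) (f))))) (f))))  →  (g (s (f)) (s (s (s (s (g (f) (f)))))))
3. (g (s (f)) (s (s (s (s (g (f) (f)))))))  →  (g (s (f)) (s (s (s (s (f))))))


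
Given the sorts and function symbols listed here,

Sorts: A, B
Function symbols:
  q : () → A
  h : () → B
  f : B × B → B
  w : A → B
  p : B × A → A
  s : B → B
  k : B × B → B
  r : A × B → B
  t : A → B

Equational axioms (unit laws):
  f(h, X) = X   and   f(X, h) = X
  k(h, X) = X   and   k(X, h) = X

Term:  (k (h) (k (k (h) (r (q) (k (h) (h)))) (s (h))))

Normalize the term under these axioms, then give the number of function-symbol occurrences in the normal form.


1. (k (h) (k (k (h) (r (q) (k (h) (h)))) (s (h))))  →  (k (k (h) (r (q) (k (h) (h)))) (s (h)))
2. (k (k (h) (r (q) (k (h) (h)))) (s (h)))  →  (k (r (q) (k (h) (h))) (s (h)))
3. (k (r (q) (k (h) (h))) (s (h)))  →  (k (r (q) (h)) (s (h)))
normal form: (k (r (q) (h)) (s (h)))

size = 6


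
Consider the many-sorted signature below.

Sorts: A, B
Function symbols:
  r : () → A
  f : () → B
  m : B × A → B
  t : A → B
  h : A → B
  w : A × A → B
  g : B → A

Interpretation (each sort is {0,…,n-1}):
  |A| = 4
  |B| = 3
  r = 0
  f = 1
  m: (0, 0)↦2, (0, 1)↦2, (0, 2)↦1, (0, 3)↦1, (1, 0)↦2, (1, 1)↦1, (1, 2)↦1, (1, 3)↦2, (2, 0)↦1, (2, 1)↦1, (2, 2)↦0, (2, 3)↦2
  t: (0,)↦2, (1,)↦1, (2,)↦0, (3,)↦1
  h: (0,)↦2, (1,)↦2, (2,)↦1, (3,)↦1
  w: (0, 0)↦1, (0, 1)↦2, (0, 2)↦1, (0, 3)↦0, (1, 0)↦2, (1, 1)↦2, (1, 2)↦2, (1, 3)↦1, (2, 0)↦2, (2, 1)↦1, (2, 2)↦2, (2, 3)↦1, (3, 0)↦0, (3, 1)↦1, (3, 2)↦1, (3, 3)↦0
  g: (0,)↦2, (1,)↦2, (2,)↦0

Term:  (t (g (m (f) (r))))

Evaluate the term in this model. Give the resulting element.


value = 2

  f = 1
  r = 0
  (m (f) (r)) = m(1, 0) = 2
  (g (m (f) (r))) = g(2,) = 0
  (t (g (m (f) (r)))) = t(0,) = 2


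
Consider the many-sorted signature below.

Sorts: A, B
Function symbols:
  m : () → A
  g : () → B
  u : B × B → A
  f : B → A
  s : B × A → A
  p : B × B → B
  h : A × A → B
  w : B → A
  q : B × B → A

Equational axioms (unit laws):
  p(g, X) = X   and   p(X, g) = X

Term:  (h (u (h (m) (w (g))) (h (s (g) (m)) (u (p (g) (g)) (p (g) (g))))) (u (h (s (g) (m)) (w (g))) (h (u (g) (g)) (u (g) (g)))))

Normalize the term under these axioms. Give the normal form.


normal form = (h (u (h (m) (w (g))) (h (s (g) (m)) (u (g) (g)))) (u (h (s (g) (m)) (w (g))) (h (u (g) (g)) (u (g) (g)))))

1. (h (u (h (m) (w (g))) (h (s (g) (m)) (u (p (g) (g)) (p (g) (g))))) (u (h (s (g) (m)) (w (g))) (h (u (g) (g)) (u (g) (g)))))  →  (h (u (h (m) (w (g))) (h (s (g) (m)) (u (g) (p (g) (g))))) (u (h (s (g) (m)) (w (g))) (h (u (g) (g)) (u (g) (g)))))
2. (h (u (h (m) (w (g))) (h (s (g) (m)) (u (g) (p (g) (g))))) (u (h (s (g) (m)) (w (g))) (h (u (g) (g)) (u (g) (g)))))  →  (h (u (h (m) (w (g))) (h (s (g) (m)) (u (g) (g)))) (u (h (s (g) (m)) (w (g))) (h (u (g) (g)) (u (g) (g)))))


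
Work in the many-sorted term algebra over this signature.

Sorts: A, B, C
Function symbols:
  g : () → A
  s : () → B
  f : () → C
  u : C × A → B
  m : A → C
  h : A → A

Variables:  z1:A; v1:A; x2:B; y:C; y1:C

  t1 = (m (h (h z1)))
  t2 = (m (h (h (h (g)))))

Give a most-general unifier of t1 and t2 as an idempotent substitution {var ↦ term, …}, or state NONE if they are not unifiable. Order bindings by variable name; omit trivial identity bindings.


{z1 ↦ (h (g))}


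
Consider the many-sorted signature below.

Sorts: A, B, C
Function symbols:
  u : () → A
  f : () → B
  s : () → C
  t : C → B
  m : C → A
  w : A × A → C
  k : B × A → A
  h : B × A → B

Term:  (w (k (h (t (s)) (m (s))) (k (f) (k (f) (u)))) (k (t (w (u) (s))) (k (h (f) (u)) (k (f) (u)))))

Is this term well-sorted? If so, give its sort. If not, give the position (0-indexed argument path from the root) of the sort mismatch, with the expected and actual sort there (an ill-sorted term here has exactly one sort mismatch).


        (s) : C
      (t (s)) : B
        (s) : C
      (m (s)) : A
    (h (t (s)) (m (s))) : B
      (f) : B
        (f) : B
        (u) : A
      (k (f) (u)) : A
    (k (f) (k (f) (u))) : A
  (k (h (t (s)) (m (s))) (k (f) (k (f) (u)))) : A
        (u) : A
        (s) : C
      (w (u) (s)) : ✗ arg 1 at [1, 0, 0, 1] has sort C, expected A
        (f) : B
        (u) : A
      (h (f) (u)) : B
        (f) : B
        (u) : A
      (k (f) (u)) : A
    (k (h (f) (u)) (k (f) (u))) : A

ill-sorted at position [1, 0, 0, 1]: expected A, got C


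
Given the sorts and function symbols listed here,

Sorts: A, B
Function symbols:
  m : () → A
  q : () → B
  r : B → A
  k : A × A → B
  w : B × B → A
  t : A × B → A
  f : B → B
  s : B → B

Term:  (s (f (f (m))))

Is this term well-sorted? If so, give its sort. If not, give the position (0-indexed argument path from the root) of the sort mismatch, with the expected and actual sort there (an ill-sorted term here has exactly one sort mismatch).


      (m) : A
    (f (m)) : ✗ arg 0 at [0, 0, 0] has sort A, expected B

ill-sorted at position [0, 0, 0]: expected B, got A


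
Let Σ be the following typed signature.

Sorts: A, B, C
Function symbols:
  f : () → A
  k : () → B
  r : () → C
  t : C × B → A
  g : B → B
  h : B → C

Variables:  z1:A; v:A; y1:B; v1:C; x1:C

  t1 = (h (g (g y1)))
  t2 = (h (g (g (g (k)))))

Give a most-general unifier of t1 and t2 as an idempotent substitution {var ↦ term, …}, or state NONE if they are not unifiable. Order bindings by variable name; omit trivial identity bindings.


{y1 ↦ (g (k))}


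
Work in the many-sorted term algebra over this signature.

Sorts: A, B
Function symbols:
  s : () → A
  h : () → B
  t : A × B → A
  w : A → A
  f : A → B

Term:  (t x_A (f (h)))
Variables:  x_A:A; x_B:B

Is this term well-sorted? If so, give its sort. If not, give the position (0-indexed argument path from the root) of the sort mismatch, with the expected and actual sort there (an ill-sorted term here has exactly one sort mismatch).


  x_A : A
    (h) : B
  (f (h)) : ✗ arg 0 at [1, 0] has sort B, expected A

ill-sorted at position [1, 0]: expected A, got B


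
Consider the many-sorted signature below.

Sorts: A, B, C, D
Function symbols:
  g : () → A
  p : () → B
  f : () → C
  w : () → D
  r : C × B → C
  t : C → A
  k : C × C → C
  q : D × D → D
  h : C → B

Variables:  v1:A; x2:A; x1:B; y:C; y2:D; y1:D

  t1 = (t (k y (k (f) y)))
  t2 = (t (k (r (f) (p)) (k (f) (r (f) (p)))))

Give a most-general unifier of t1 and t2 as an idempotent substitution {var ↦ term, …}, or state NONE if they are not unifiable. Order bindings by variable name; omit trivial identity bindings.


{y ↦ (r (f) (p))}


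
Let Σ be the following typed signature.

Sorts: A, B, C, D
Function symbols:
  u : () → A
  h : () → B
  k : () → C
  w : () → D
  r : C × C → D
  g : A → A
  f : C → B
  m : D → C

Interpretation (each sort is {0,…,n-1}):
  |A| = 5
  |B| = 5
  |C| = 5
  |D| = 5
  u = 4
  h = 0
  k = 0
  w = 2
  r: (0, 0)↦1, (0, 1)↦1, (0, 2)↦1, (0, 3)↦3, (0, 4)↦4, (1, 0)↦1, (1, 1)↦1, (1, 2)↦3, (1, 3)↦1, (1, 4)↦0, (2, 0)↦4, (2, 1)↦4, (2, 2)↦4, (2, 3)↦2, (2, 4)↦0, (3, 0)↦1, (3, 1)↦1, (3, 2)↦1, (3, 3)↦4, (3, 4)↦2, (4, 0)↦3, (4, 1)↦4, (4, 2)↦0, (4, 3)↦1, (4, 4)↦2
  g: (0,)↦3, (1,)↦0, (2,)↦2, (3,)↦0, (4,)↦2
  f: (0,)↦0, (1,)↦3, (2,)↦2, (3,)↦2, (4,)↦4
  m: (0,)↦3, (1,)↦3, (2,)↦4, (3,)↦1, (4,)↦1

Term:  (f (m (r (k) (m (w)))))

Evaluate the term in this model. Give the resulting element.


value = 3

  k = 0
  w = 2
  (m (w)) = m(2,) = 4
  (r (k) (m (w))) = r(0, 4) = 4
  (m (r (k) (m (w)))) = m(4,) = 1
  (f (m (r (k) (m (w))))) = f(1,) = 3
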